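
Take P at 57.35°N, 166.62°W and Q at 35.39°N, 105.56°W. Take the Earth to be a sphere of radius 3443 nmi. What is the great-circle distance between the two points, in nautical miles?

2736 nmi

Haversine: a = sin²(Δφ/2)+cos φ₁ cos φ₂ sin²(Δλ/2) = 0.14977;  σ = 2·atan2(√a,√(1−a))
σ = 45.537° → d = Rσ = 3443·0.79477 = 2736 nmi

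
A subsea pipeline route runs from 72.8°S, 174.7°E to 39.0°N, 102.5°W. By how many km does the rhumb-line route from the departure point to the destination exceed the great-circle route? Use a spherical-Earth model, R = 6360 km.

295 km

Great circle: cos σ = sin φ₁ sin φ₂ + cos φ₁ cos φ₂ cos Δλ,  σ = 2.1802 rad → d_gc = 13866.0 km
Rhumb line: Δψ = +2.6292, q = Δφ/Δψ = 0.7422, d_rh = R√(Δφ²+q²Δλ²) = 14161.2 km
Excess = 14161.2 − 13866.0 = 295.2 ≈ 295 km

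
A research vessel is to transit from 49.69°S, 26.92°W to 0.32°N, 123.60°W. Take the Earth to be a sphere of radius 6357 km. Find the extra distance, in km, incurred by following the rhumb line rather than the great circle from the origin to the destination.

329 km

Great circle: cos σ = sin φ₁ sin φ₂ + cos φ₁ cos φ₂ cos Δλ,  σ = 1.6504 rad → d_gc = 10491.5 km
Rhumb line: Δψ = +1.0079, q = Δφ/Δψ = 0.8660, d_rh = R√(Δφ²+q²Δλ²) = 10820.5 km
Excess = 10820.5 − 10491.5 = 329.0 ≈ 329 km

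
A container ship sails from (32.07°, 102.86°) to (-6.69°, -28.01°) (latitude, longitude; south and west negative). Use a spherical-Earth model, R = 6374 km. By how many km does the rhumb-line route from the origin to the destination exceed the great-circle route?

Great circle: cos σ = sin φ₁ sin φ₂ + cos φ₁ cos φ₂ cos Δλ,  σ = 2.2301 rad → d_gc = 14214.7 km
Rhumb line: Δψ = -0.7085, q = Δφ/Δψ = 0.9548, d_rh = R√(Δφ²+q²Δλ²) = 14554.5 km
Excess = 14554.5 − 14214.7 = 339.8 ≈ 340 km

340 km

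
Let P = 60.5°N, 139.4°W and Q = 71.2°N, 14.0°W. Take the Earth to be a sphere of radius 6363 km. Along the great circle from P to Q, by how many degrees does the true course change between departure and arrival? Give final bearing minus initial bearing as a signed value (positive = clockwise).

+121.2°

At departure: θ₁ = atan2(sin Δλ cos φ₂, cos φ₁ sin φ₂ − sin φ₁ cos φ₂ cos Δλ) = 22.68°
At arrival: θ₂ = atan2(sin Δλ cos φ₁, −cos φ₂ sin φ₁ + sin φ₂ cos φ₁ cos Δλ) = 143.90°
Δθ = θ₂ − θ₁ = +121.2°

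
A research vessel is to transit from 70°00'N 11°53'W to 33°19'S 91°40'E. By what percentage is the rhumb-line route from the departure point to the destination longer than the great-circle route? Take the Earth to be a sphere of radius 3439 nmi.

3.7%

Great circle: σ = 2.1933 rad → d_gc = Rσ = 7542.9 nmi
Rhumb: Δφ = -1.8032, Δλ = +1.8073, Δψ = -2.3527, q = Δφ/Δψ = 0.7664 → d_rh = R√(Δφ²+q²Δλ²) = 7819.7 nmi
Excess = (7819.7 − 7542.9) / 7542.9 = 276.8 / 7542.9 = 3.67% ≈ 3.7%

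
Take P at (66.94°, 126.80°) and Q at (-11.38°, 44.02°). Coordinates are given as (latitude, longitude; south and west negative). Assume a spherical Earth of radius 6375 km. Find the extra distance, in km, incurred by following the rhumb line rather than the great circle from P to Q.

Great circle: cos σ = sin φ₁ sin φ₂ + cos φ₁ cos φ₂ cos Δλ,  σ = 1.7045 rad → d_gc = 10866.1 km
Rhumb line: Δψ = -1.7896, q = Δφ/Δψ = 0.7638, d_rh = R√(Δφ²+q²Δλ²) = 11199.7 km
Excess = 11199.7 − 10866.1 = 333.6 ≈ 334 km

334 km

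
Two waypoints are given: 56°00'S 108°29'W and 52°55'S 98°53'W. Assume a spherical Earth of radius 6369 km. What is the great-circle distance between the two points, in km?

cos σ = sin φ₁ sin φ₂ + cos φ₁ cos φ₂ cos Δλ
      = sin(-56.00°)sin(-52.92°) + cos(-56.00°)cos(-52.92°)cos(9.60°) = 0.9938
σ = 6.368° → d = Rσ = 6369·0.11114 = 708 km

708 km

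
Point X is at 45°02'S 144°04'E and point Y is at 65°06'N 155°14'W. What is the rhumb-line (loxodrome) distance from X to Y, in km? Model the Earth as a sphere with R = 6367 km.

13384 km

Rhumb course C = atan2(Δλ, Δψ) with Δψ = ln[tan(π/4+φ₂/2)/tan(π/4+φ₁/2)] = +2.3928, Δλ = +1.0594 → C = 23.88°
d = R·|Δφ| / |cos C| = 6367·1.92219 / 0.91438 = 13384 km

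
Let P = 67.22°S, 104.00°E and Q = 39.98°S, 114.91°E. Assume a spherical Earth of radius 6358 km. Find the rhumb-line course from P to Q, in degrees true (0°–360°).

12.8°

Δψ = ln[tan(π/4+φ₂/2)/tan(π/4+φ₁/2)] = +0.8397
Δλ = +0.1904 rad (taken the short way round)
course = atan2(Δλ, Δψ) = 12.78°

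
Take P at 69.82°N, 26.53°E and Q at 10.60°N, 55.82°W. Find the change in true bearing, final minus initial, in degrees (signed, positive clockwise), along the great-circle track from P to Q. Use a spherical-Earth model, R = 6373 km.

-66.0°

At departure: θ₁ = atan2(sin Δλ cos φ₂, cos φ₁ sin φ₂ − sin φ₁ cos φ₂ cos Δλ) = 266.51°
At arrival: θ₂ = atan2(sin Δλ cos φ₁, −cos φ₂ sin φ₁ + sin φ₂ cos φ₁ cos Δλ) = 200.51°
Δθ = θ₂ − θ₁ = -66.0°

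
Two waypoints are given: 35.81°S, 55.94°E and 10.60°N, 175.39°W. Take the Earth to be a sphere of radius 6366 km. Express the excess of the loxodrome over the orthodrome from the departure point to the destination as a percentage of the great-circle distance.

Great circle: σ = 2.2214 rad → d_gc = Rσ = 14141.7 km
Rhumb: Δφ = +0.8100, Δλ = +2.2457, Δψ = +0.8563, q = Δφ/Δψ = 0.9460 → d_rh = R√(Δφ²+q²Δλ²) = 14473.8 km
Excess = (14473.8 − 14141.7) / 14141.7 = 332.1 / 14141.7 = 2.348% ≈ 2.3%

2.3%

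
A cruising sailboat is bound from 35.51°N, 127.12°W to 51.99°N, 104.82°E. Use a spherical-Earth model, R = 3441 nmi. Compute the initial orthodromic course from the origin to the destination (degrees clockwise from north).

330.6°

N = sin Δλ·cos φ₂ = -0.4849;  D = cos φ₁ sin φ₂ − sin φ₁ cos φ₂ cos Δλ = +0.8619
initial course = atan2(N, D) = 330.64°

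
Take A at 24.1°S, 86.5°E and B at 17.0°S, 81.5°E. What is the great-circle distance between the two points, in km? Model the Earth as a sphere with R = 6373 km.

Haversine: a = sin²(Δφ/2)+cos φ₁ cos φ₂ sin²(Δλ/2) = 0.00549;  σ = 2·atan2(√a,√(1−a))
σ = 8.502° → d = Rσ = 6373·0.14839 = 946 km

946 km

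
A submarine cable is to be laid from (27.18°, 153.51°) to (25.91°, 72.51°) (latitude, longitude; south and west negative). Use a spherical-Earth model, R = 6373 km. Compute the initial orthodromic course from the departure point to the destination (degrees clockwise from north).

290.1°

N = sin Δλ·cos φ₂ = -0.8884;  D = cos φ₁ sin φ₂ − sin φ₁ cos φ₂ cos Δλ = +0.3244
initial course = atan2(N, D) = 290.06°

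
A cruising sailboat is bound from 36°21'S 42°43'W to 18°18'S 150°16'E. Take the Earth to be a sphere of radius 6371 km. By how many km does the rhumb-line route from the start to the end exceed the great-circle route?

Great circle: cos σ = sin φ₁ sin φ₂ + cos φ₁ cos φ₂ cos Δλ,  σ = 2.1640 rad → d_gc = 13786.8 km
Rhumb line: Δψ = +0.3569, q = Δφ/Δψ = 0.8828, d_rh = R√(Δφ²+q²Δλ²) = 16516.4 km
Excess = 16516.4 − 13786.8 = 2729.6 ≈ 2730 km

2730 km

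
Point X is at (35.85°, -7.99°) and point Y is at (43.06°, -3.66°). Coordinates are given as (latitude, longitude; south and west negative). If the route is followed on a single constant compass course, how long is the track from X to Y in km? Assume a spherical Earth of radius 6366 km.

Rhumb course C = atan2(Δλ, Δψ) with Δψ = ln[tan(π/4+φ₂/2)/tan(π/4+φ₁/2)] = +0.1632, Δλ = +0.0756 → C = 24.84°
d = R·|Δφ| / |cos C| = 6366·0.12584 / 0.90746 = 883 km

883 km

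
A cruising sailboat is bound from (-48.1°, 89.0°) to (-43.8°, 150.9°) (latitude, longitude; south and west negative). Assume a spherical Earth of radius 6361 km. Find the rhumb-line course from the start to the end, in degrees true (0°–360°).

84.3°

Δψ = ln[tan(π/4+φ₂/2)/tan(π/4+φ₁/2)] = +0.1080
Δλ = +1.0804 rad (taken the short way round)
course = atan2(Δλ, Δψ) = 84.29°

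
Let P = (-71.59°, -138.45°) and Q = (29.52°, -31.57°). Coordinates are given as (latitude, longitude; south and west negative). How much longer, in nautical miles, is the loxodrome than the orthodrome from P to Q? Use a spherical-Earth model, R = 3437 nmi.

Great circle: cos σ = sin φ₁ sin φ₂ + cos φ₁ cos φ₂ cos Δλ,  σ = 2.1499 rad → d_gc = 7389.3 nmi
Rhumb line: Δψ = +2.3595, q = Δφ/Δψ = 0.7479, d_rh = R√(Δφ²+q²Δλ²) = 7731.9 nmi
Excess = 7731.9 − 7389.3 = 342.6 ≈ 343 nmi

343 nmi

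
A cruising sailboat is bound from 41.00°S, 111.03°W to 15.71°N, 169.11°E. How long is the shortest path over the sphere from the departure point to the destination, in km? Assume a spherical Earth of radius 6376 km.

Haversine: a = sin²(Δφ/2)+cos φ₁ cos φ₂ sin²(Δλ/2) = 0.52487;  σ = 2·atan2(√a,√(1−a))
σ = 92.851° → d = Rσ = 6376·1.62055 = 10333 km

10333 km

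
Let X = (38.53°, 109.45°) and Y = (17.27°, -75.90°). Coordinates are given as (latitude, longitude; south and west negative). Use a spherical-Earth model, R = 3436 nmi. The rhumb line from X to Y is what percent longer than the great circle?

24.6%

Great circle: σ = 2.1638 rad → d_gc = Rσ = 7434.7 nmi
Rhumb: Δφ = -0.3711, Δλ = +3.0482, Δψ = -0.4237, q = Δφ/Δψ = 0.8758 → d_rh = R√(Δφ²+q²Δλ²) = 9261.0 nmi
Excess = (9261.0 − 7434.7) / 7434.7 = 1826.3 / 7434.7 = 24.56% ≈ 24.6%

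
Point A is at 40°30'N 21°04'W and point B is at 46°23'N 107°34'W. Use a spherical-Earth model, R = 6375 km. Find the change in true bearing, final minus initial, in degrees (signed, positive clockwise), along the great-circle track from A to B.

-65.9°

At departure: θ₁ = atan2(sin Δλ cos φ₂, cos φ₁ sin φ₂ − sin φ₁ cos φ₂ cos Δλ) = 307.23°
At arrival: θ₂ = atan2(sin Δλ cos φ₁, −cos φ₂ sin φ₁ + sin φ₂ cos φ₁ cos Δλ) = 241.37°
Δθ = θ₂ − θ₁ = -65.9°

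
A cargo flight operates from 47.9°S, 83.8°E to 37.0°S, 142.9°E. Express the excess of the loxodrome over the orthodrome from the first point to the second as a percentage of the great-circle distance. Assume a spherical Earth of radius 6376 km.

2.2%

Great circle: σ = 0.7648 rad → d_gc = Rσ = 4876.6 km
Rhumb: Δφ = +0.1902, Δλ = +1.0315, Δψ = +0.2589, q = Δφ/Δψ = 0.7349 → d_rh = R√(Δφ²+q²Δλ²) = 4983.0 km
Excess = (4983.0 − 4876.6) / 4876.6 = 106.4 / 4876.6 = 2.18% ≈ 2.2%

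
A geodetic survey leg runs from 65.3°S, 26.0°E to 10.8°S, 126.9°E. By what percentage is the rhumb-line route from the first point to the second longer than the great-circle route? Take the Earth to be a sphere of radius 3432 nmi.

6.8%

Great circle: σ = 1.4780 rad → d_gc = Rσ = 5072.6 nmi
Rhumb: Δφ = +0.9512, Δλ = +1.7610, Δψ = +1.3293, q = Δφ/Δψ = 0.7156 → d_rh = R√(Δφ²+q²Δλ²) = 5418.6 nmi
Excess = (5418.6 − 5072.6) / 5072.6 = 346.0 / 5072.6 = 6.82% ≈ 6.8%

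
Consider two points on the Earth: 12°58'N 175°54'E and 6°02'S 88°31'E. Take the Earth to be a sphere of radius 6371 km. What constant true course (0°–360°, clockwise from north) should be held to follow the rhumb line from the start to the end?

Meridional parts: M(φ₁)=+0.2283, M(φ₂)=-0.1055 → ΔM = -0.3338;  Δλ = -1.5251 rad
tan C = Δλ / ΔM = +4.5695 → C = 257.66°

257.7°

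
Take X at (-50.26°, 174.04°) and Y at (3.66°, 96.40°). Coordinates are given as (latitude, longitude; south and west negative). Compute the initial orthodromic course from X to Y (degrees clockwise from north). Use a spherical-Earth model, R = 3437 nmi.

281.9°

N = sin Δλ·cos φ₂ = -0.9748;  D = cos φ₁ sin φ₂ − sin φ₁ cos φ₂ cos Δλ = +0.2051
initial course = atan2(N, D) = 281.88°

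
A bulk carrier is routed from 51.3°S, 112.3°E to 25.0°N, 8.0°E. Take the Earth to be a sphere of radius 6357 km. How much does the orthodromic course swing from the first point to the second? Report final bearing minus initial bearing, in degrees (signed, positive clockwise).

+40.8°

Initial bearing θ₁ = atan2(sin Δλ cos φ₂, cos φ₁ sin φ₂ − sin φ₁ cos φ₂ cos Δλ) = 275.82°
Final bearing θ₂ = (initial bearing from the destination back to the start) + 180° = 316.66°
Δθ = θ₂ − θ₁ = +40.8°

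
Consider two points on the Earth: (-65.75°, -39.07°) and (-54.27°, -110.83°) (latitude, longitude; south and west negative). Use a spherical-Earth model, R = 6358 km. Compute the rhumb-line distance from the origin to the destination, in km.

4134 km

Rhumb course C = atan2(Δλ, Δψ) with Δψ = ln[tan(π/4+φ₂/2)/tan(π/4+φ₁/2)] = +0.4057, Δλ = -1.2524 → C = 287.95°
d = R·|Δφ| / |cos C| = 6358·0.20036 / 0.30813 = 4134 km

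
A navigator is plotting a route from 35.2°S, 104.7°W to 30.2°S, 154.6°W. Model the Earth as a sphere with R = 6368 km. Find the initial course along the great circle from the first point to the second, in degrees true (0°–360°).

262.2°

θ = atan2( sin Δλ·cos φ₂ ,  cos φ₁ sin φ₂ − sin φ₁ cos φ₂ cos Δλ )
  = atan2(-0.6611, -0.0901) = 262.24°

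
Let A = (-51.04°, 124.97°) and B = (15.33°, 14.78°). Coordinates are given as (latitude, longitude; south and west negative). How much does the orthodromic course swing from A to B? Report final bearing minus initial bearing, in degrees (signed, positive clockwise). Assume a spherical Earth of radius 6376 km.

At departure: θ₁ = atan2(sin Δλ cos φ₂, cos φ₁ sin φ₂ − sin φ₁ cos φ₂ cos Δλ) = 264.16°
At arrival: θ₂ = atan2(sin Δλ cos φ₁, −cos φ₂ sin φ₁ + sin φ₂ cos φ₁ cos Δλ) = 319.56°
Δθ = θ₂ − θ₁ = +55.4°

+55.4°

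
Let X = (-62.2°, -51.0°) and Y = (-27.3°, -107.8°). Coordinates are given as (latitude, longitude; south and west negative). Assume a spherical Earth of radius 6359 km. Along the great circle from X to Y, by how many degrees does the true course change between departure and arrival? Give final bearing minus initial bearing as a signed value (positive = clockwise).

+43.5°

At departure: θ₁ = atan2(sin Δλ cos φ₂, cos φ₁ sin φ₂ − sin φ₁ cos φ₂ cos Δλ) = 286.23°
At arrival: θ₂ = atan2(sin Δλ cos φ₁, −cos φ₂ sin φ₁ + sin φ₂ cos φ₁ cos Δλ) = 329.74°
Δθ = θ₂ − θ₁ = +43.5°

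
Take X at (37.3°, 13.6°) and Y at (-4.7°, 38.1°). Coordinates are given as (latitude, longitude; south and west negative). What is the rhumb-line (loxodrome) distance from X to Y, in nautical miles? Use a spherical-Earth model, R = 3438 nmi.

2870 nmi

Δψ = ln[tan(π/4+φ₂/2)/tan(π/4+φ₁/2)] = -0.7847;  Δφ = -0.7330 rad,  Δλ = +0.4276 rad
q = Δφ/Δψ = 0.9342
d = R·√(Δφ² + q²Δλ²) = 3438·0.83482 = 2870 nmi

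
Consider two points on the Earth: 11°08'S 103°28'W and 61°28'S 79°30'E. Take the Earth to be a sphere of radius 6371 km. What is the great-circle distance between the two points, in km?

Haversine: a = sin²(Δφ/2)+cos φ₁ cos φ₂ sin²(Δλ/2) = 0.64921;  σ = 2·atan2(√a,√(1−a))
σ = 107.362° → d = Rσ = 6371·1.87383 = 11938 km

11938 km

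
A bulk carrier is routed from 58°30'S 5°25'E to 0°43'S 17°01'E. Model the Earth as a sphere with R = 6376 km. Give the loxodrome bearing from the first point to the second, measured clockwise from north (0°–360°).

9.2°

Meridional parts: M(φ₁)=-1.2657, M(φ₂)=-0.0125 → ΔM = +1.2532;  Δλ = +0.2025 rad
tan C = Δλ / ΔM = +0.1615 → C = 9.18°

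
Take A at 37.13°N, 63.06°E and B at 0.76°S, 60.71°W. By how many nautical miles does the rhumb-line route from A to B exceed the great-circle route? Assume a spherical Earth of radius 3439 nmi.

Great circle: cos σ = sin φ₁ sin φ₂ + cos φ₁ cos φ₂ cos Δλ,  σ = 2.0388 rad → d_gc = 7011.6 nmi
Rhumb line: Δψ = -0.7121, q = Δφ/Δψ = 0.9287, d_rh = R√(Δφ²+q²Δλ²) = 7264.2 nmi
Excess = 7264.2 − 7011.6 = 252.6 ≈ 253 nmi

253 nmi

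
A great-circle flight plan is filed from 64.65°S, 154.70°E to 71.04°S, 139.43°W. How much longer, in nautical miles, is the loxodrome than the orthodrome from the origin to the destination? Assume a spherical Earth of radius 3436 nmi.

72 nmi

Great circle: cos σ = sin φ₁ sin φ₂ + cos φ₁ cos φ₂ cos Δλ,  σ = 0.4238 rad → d_gc = 1456.1 nmi
Rhumb line: Δψ = -0.2978, q = Δφ/Δψ = 0.3745, d_rh = R√(Δφ²+q²Δλ²) = 1528.3 nmi
Excess = 1528.3 − 1456.1 = 72.2 ≈ 72 nmi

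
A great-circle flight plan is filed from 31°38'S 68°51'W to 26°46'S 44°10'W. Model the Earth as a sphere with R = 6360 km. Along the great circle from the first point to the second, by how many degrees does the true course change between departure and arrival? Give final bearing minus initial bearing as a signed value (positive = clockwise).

Initial bearing θ₁ = atan2(sin Δλ cos φ₂, cos φ₁ sin φ₂ − sin φ₁ cos φ₂ cos Δλ) = 83.57°
Final bearing θ₂ = (initial bearing from the destination back to the start) + 180° = 71.37°
Δθ = θ₂ − θ₁ = -12.2°

-12.2°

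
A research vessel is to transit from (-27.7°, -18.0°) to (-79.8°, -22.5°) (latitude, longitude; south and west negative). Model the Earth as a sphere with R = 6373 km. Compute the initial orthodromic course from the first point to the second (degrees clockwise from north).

N = sin Δλ·cos φ₂ = -0.0139;  D = cos φ₁ sin φ₂ − sin φ₁ cos φ₂ cos Δλ = -0.7893
initial course = atan2(N, D) = 181.01°

181.0°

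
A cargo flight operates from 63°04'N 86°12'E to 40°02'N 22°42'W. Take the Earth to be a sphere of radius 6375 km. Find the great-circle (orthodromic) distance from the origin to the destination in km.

Haversine: a = sin²(Δφ/2)+cos φ₁ cos φ₂ sin²(Δλ/2) = 0.26944;  σ = 2·atan2(√a,√(1−a))
σ = 62.540° → d = Rσ = 6375·1.09153 = 6959 km

6959 km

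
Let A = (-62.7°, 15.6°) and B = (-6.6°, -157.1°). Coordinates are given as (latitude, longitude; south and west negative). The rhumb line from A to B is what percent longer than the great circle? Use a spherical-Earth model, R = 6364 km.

Great circle: σ = 1.9281 rad → d_gc = Rσ = 12270.6 km
Rhumb: Δφ = +0.9791, Δλ = -3.0142, Δψ = +1.2999, q = Δφ/Δψ = 0.7533 → d_rh = R√(Δφ²+q²Δλ²) = 15735.5 km
Excess = (15735.5 − 12270.6) / 12270.6 = 3464.9 / 12270.6 = 28.24% ≈ 28.2%

28.2%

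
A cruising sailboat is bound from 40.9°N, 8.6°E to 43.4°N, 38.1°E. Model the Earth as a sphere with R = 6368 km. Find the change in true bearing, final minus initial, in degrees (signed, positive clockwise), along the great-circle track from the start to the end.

+20.0°

At departure: θ₁ = atan2(sin Δλ cos φ₂, cos φ₁ sin φ₂ − sin φ₁ cos φ₂ cos Δλ) = 73.60°
At arrival: θ₂ = atan2(sin Δλ cos φ₁, −cos φ₂ sin φ₁ + sin φ₂ cos φ₁ cos Δλ) = 93.64°
Δθ = θ₂ − θ₁ = +20.0°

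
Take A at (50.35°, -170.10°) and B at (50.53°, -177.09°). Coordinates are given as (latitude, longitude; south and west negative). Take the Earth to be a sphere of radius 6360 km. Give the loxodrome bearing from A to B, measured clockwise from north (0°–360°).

Meridional parts: M(φ₁)=+1.0202, M(φ₂)=+1.0252 → ΔM = +0.0049;  Δλ = -0.1220 rad
tan C = Δλ / ΔM = -24.7324 → C = 272.32°

272.3°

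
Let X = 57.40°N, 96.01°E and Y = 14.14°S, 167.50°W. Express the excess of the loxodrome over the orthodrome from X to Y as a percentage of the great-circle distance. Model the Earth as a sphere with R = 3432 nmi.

Great circle: σ = 1.8389 rad → d_gc = Rσ = 6310.9 nmi
Rhumb: Δφ = -1.2486, Δλ = +1.6841, Δψ = -1.4789, q = Δφ/Δψ = 0.8443 → d_rh = R√(Δφ²+q²Δλ²) = 6494.2 nmi
Excess = (6494.2 − 6310.9) / 6310.9 = 183.3 / 6310.9 = 2.90% ≈ 2.9%

2.9%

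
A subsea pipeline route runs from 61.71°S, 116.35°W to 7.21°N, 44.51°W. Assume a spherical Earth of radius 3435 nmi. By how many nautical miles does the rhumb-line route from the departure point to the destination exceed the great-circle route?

107 nmi

Great circle: cos σ = sin φ₁ sin φ₂ + cos φ₁ cos φ₂ cos Δλ,  σ = 1.5348 rad → d_gc = 5271.9 nmi
Rhumb line: Δψ = +1.5044, q = Δφ/Δψ = 0.7996, d_rh = R√(Δφ²+q²Δλ²) = 5378.8 nmi
Excess = 5378.8 − 5271.9 = 106.9 ≈ 107 nmi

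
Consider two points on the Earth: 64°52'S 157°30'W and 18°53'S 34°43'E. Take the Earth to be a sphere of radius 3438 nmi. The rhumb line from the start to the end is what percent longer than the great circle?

29.9%

Great circle: σ = 1.6707 rad → d_gc = Rσ = 5744.0 nmi
Rhumb: Δφ = +0.8026, Δλ = -2.9284, Δψ = +1.1653, q = Δφ/Δψ = 0.6887 → d_rh = R√(Δφ²+q²Δλ²) = 7462.9 nmi
Excess = (7462.9 − 5744.0) / 5744.0 = 1718.9 / 5744.0 = 29.93% ≈ 29.9%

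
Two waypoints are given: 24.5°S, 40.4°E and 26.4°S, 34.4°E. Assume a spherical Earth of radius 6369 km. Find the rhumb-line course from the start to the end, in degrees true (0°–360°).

Δψ = ln[tan(π/4+φ₂/2)/tan(π/4+φ₁/2)] = -0.0367
Δλ = -0.1047 rad (taken the short way round)
course = atan2(Δλ, Δψ) = 250.67°

250.7°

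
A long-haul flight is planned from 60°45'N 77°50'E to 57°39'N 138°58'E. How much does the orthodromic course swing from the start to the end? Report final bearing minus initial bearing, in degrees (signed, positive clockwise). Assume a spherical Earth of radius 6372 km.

Initial bearing θ₁ = atan2(sin Δλ cos φ₂, cos φ₁ sin φ₂ − sin φ₁ cos φ₂ cos Δλ) = 68.20°
Final bearing θ₂ = (initial bearing from the destination back to the start) + 180° = 122.02°
Δθ = θ₂ − θ₁ = +53.8°

+53.8°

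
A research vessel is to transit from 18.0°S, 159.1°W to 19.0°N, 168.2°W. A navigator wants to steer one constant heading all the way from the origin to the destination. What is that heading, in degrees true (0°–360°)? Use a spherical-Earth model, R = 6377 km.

346.4°

Meridional parts: M(φ₁)=-0.3195, M(φ₂)=+0.3379 → ΔM = +0.6573;  Δλ = -0.1588 rad
tan C = Δλ / ΔM = -0.2416 → C = 346.42°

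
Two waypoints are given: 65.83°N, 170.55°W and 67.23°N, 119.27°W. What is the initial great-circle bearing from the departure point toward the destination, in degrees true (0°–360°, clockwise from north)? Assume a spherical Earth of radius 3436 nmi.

N = sin Δλ·cos φ₂ = +0.3020;  D = cos φ₁ sin φ₂ − sin φ₁ cos φ₂ cos Δλ = +0.1567
initial course = atan2(N, D) = 62.58°

62.6°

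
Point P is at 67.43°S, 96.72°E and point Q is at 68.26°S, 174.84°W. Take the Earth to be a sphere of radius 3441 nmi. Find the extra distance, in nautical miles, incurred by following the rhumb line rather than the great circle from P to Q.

Great circle: cos σ = sin φ₁ sin φ₂ + cos φ₁ cos φ₂ cos Δλ,  σ = 0.5324 rad → d_gc = 1831.91 nmi
Rhumb line: Δψ = -0.0384, q = Δφ/Δψ = 0.3771, d_rh = R√(Δφ²+q²Δλ²) = 2003.40 nmi
Excess = 2003.40 − 1831.91 = 171.49 ≈ 171 nmi

171 nmi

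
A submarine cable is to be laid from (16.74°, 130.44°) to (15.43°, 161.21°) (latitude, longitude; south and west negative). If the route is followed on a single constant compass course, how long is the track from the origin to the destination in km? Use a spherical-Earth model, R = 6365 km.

Δψ = ln[tan(π/4+φ₂/2)/tan(π/4+φ₁/2)] = -0.0238;  Δφ = -0.0229 rad,  Δλ = +0.5370 rad
q = Δφ/Δψ = 0.9608
d = R·√(Δφ² + q²Δλ²) = 6365·0.51651 = 3288 km

3288 km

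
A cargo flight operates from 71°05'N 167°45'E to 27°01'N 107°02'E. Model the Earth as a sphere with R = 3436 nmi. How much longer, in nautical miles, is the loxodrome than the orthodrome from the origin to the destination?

98 nmi

Great circle: cos σ = sin φ₁ sin φ₂ + cos φ₁ cos φ₂ cos Δλ,  σ = 0.9631 rad → d_gc = 3309.2 nmi
Rhumb line: Δψ = -1.3021, q = Δφ/Δψ = 0.5906, d_rh = R√(Δφ²+q²Δλ²) = 3407.2 nmi
Excess = 3407.2 − 3309.2 = 98.0 ≈ 98 nmi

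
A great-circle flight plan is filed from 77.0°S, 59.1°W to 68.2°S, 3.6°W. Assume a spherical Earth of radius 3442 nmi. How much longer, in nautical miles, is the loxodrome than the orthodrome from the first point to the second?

Great circle: cos σ = sin φ₁ sin φ₂ + cos φ₁ cos φ₂ cos Δλ,  σ = 0.3111 rad → d_gc = 1070.7 nmi
Rhumb line: Δψ = +0.5248, q = Δφ/Δψ = 0.2926, d_rh = R√(Δφ²+q²Δλ²) = 1109.7 nmi
Excess = 1109.7 − 1070.7 = 39.0 ≈ 39 nmi

39 nmi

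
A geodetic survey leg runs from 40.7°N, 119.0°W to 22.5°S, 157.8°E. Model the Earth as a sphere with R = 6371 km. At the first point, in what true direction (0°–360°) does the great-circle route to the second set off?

248.5°

N = sin Δλ·cos φ₂ = -0.9174;  D = cos φ₁ sin φ₂ − sin φ₁ cos φ₂ cos Δλ = -0.3615
initial course = atan2(N, D) = 248.49°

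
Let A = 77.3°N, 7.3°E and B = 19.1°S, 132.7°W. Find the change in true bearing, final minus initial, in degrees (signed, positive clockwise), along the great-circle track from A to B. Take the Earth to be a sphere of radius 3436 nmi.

At departure: θ₁ = atan2(sin Δλ cos φ₂, cos φ₁ sin φ₂ − sin φ₁ cos φ₂ cos Δλ) = 316.24°
At arrival: θ₂ = atan2(sin Δλ cos φ₁, −cos φ₂ sin φ₁ + sin φ₂ cos φ₁ cos Δλ) = 189.26°
Δθ = θ₂ − θ₁ = -127.0°

-127.0°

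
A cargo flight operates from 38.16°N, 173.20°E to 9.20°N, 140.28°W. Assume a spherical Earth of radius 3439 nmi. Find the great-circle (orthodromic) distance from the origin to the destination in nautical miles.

3045 nmi

cos σ = sin φ₁ sin φ₂ + cos φ₁ cos φ₂ cos Δλ
      = sin(38.16°)sin(9.20°) + cos(38.16°)cos(9.20°)cos(46.52°) = 0.6329
σ = 50.738° → d = Rσ = 3439·0.88554 = 3045 nmi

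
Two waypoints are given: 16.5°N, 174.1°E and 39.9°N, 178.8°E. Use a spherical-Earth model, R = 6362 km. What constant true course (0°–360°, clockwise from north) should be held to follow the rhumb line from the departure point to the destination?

Δψ = ln[tan(π/4+φ₂/2)/tan(π/4+φ₁/2)] = +0.4686
Δλ = +0.0820 rad (taken the short way round)
course = atan2(Δλ, Δψ) = 9.93°

9.9°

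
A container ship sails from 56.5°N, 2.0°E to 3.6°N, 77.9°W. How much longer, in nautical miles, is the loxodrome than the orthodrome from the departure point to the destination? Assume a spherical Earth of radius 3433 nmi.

134 nmi

Great circle: cos σ = sin φ₁ sin φ₂ + cos φ₁ cos φ₂ cos Δλ,  σ = 1.4213 rad → d_gc = 4879.3 nmi
Rhumb line: Δψ = -1.1379, q = Δφ/Δψ = 0.8114, d_rh = R√(Δφ²+q²Δλ²) = 5013.5 nmi
Excess = 5013.5 − 4879.3 = 134.2 ≈ 134 nmi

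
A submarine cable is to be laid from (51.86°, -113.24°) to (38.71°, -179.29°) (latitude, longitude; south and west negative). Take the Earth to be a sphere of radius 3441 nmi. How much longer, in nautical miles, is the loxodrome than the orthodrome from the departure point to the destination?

86 nmi

Great circle: cos σ = sin φ₁ sin φ₂ + cos φ₁ cos φ₂ cos Δλ,  σ = 0.8128 rad → d_gc = 2796.7 nmi
Rhumb line: Δψ = -0.3284, q = Δφ/Δψ = 0.6989, d_rh = R√(Δφ²+q²Δλ²) = 2882.5 nmi
Excess = 2882.5 − 2796.7 = 85.8 ≈ 86 nmi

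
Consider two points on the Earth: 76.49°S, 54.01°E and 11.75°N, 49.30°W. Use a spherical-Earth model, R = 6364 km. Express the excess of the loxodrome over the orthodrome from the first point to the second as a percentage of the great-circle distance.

Great circle: σ = 1.8242 rad → d_gc = Rσ = 11609.0 km
Rhumb: Δφ = +1.5401, Δλ = -1.8031, Δψ = +2.3398, q = Δφ/Δψ = 0.6582 → d_rh = R√(Δφ²+q²Δλ²) = 12373.6 km
Excess = (12373.6 − 11609.0) / 11609.0 = 764.6 / 11609.0 = 6.59% ≈ 6.6%

6.6%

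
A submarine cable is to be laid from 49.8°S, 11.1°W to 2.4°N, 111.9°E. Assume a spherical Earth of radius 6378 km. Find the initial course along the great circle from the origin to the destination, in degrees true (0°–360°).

N = sin Δλ·cos φ₂ = +0.8379;  D = cos φ₁ sin φ₂ − sin φ₁ cos φ₂ cos Δλ = -0.3886
initial course = atan2(N, D) = 114.88°

114.9°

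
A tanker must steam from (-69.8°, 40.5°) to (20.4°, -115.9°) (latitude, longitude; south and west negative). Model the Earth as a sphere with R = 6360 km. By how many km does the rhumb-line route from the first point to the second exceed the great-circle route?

2201 km

Great circle: cos σ = sin φ₁ sin φ₂ + cos φ₁ cos φ₂ cos Δλ,  σ = 2.2443 rad → d_gc = 14273.6 km
Rhumb line: Δψ = +2.0891, q = Δφ/Δψ = 0.7536, d_rh = R√(Δφ²+q²Δλ²) = 16474.5 km
Excess = 16474.5 − 14273.6 = 2200.9 ≈ 2201 km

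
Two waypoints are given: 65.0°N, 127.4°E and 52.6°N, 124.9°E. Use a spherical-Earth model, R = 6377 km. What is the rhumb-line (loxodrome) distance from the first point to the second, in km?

Rhumb course C = atan2(Δλ, Δψ) with Δψ = ln[tan(π/4+φ₂/2)/tan(π/4+φ₁/2)] = -0.4232, Δλ = -0.0436 → C = 185.89°
d = R·|Δφ| / |cos C| = 6377·0.21642 / 0.99473 = 1387 km

1387 km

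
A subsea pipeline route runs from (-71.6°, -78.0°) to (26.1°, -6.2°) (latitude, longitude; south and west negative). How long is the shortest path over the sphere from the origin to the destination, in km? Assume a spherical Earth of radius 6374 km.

cos σ = sin φ₁ sin φ₂ + cos φ₁ cos φ₂ cos Δλ
      = sin(-71.60°)sin(26.10°) + cos(-71.60°)cos(26.10°)cos(71.80°) = -0.3289
σ = 109.203° → d = Rσ = 6374·1.90595 = 12149 km

12149 km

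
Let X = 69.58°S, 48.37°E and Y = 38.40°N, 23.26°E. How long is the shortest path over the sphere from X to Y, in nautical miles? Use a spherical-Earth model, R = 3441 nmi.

Haversine: a = sin²(Δφ/2)+cos φ₁ cos φ₂ sin²(Δλ/2) = 0.66726;  σ = 2·atan2(√a,√(1−a))
σ = 109.544° → d = Rσ = 3441·1.91190 = 6579 nmi

6579 nmi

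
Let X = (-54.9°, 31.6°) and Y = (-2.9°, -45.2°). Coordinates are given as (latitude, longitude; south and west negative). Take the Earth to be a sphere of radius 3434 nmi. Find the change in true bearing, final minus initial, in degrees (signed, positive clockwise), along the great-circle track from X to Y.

+46.2°

Initial bearing θ₁ = atan2(sin Δλ cos φ₂, cos φ₁ sin φ₂ − sin φ₁ cos φ₂ cos Δλ) = 279.20°
Final bearing θ₂ = (initial bearing from the destination back to the start) + 180° = 325.37°
Δθ = θ₂ − θ₁ = +46.2°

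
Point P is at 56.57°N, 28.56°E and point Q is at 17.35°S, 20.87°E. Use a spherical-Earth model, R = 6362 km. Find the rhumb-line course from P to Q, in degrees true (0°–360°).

Meridional parts: M(φ₁)=+1.2030, M(φ₂)=-0.3076 → ΔM = -1.5105;  Δλ = -0.1342 rad
tan C = Δλ / ΔM = +0.0889 → C = 185.08°

185.1°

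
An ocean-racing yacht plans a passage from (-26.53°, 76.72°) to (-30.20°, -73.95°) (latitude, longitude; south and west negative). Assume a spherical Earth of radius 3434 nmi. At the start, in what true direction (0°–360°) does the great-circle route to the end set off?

208.3°

θ = atan2( sin Δλ·cos φ₂ ,  cos φ₁ sin φ₂ − sin φ₁ cos φ₂ cos Δλ )
  = atan2(-0.4234, -0.7866) = 208.29°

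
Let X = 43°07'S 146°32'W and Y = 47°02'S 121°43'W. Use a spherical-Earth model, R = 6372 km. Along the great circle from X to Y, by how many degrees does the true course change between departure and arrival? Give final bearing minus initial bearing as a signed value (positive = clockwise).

-17.7°

Initial bearing θ₁ = atan2(sin Δλ cos φ₂, cos φ₁ sin φ₂ − sin φ₁ cos φ₂ cos Δλ) = 111.26°
Final bearing θ₂ = (initial bearing from the destination back to the start) + 180° = 93.54°
Δθ = θ₂ − θ₁ = -17.7°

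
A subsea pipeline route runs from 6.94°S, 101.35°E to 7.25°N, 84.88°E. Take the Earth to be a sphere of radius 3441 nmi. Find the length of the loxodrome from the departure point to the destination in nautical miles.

1304 nmi

Δψ = ln[tan(π/4+φ₂/2)/tan(π/4+φ₁/2)] = +0.2483;  Δφ = +0.2477 rad,  Δλ = -0.2875 rad
q = Δφ/Δψ = 0.9974
d = R·√(Δφ² + q²Δλ²) = 3441·0.37887 = 1304 nmi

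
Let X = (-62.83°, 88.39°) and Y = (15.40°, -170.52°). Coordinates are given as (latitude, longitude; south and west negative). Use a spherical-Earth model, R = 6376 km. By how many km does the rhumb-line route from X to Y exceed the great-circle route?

478 km

Great circle: cos σ = sin φ₁ sin φ₂ + cos φ₁ cos φ₂ cos Δλ,  σ = 1.8975 rad → d_gc = 12098.5 km
Rhumb line: Δψ = +1.6923, q = Δφ/Δψ = 0.8068, d_rh = R√(Δφ²+q²Δλ²) = 12576.2 km
Excess = 12576.2 − 12098.5 = 477.7 ≈ 478 km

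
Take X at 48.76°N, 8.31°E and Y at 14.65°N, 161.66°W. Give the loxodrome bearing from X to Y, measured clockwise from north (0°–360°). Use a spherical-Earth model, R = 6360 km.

Δψ = ln[tan(π/4+φ₂/2)/tan(π/4+φ₁/2)] = -0.7189
Δλ = -2.9665 rad (taken the short way round)
course = atan2(Δλ, Δψ) = 256.38°

256.4°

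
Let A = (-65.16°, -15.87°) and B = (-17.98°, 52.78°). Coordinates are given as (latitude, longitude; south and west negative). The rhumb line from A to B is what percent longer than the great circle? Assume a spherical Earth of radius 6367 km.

3.1%

Great circle: σ = 1.1312 rad → d_gc = Rσ = 7202.2 km
Rhumb: Δφ = +0.8234, Δλ = +1.1982, Δψ = +1.1940, q = Δφ/Δψ = 0.6897 → d_rh = R√(Δφ²+q²Δλ²) = 7427.5 km
Excess = (7427.5 − 7202.2) / 7202.2 = 225.3 / 7202.2 = 3.13% ≈ 3.1%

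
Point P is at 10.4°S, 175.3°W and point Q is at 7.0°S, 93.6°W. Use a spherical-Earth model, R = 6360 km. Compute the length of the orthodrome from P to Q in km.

Haversine: a = sin²(Δφ/2)+cos φ₁ cos φ₂ sin²(Δλ/2) = 0.41854;  σ = 2·atan2(√a,√(1−a))
σ = 80.623° → d = Rσ = 6360·1.40714 = 8949 km

8949 km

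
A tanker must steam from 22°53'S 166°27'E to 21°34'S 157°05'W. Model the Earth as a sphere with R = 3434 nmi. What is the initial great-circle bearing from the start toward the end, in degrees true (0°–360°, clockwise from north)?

N = sin Δλ·cos φ₂ = +0.5527;  D = cos φ₁ sin φ₂ − sin φ₁ cos φ₂ cos Δλ = -0.0478
initial course = atan2(N, D) = 94.95°

94.9°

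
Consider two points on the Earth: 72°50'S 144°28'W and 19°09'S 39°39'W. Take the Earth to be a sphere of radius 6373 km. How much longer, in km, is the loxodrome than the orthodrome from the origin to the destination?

Great circle: cos σ = sin φ₁ sin φ₂ + cos φ₁ cos φ₂ cos Δλ,  σ = 1.3262 rad → d_gc = 8452.1 km
Rhumb line: Δψ = +1.5503, q = Δφ/Δψ = 0.6044, d_rh = R√(Δφ²+q²Δλ²) = 9236.2 km
Excess = 9236.2 − 8452.1 = 784.1 ≈ 784 km

784 km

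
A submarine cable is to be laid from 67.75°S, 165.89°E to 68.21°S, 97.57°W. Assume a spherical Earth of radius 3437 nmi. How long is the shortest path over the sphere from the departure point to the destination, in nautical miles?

1950 nmi

Haversine: a = sin²(Δφ/2)+cos φ₁ cos φ₂ sin²(Δλ/2) = 0.07830;  σ = 2·atan2(√a,√(1−a))
σ = 32.499° → d = Rσ = 3437·0.56721 = 1950 nmi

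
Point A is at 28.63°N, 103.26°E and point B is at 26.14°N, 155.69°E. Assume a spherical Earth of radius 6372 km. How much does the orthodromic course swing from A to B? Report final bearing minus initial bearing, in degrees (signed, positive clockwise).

+25.5°

Initial bearing θ₁ = atan2(sin Δλ cos φ₂, cos φ₁ sin φ₂ − sin φ₁ cos φ₂ cos Δλ) = 80.08°
Final bearing θ₂ = (initial bearing from the destination back to the start) + 180° = 105.61°
Δθ = θ₂ − θ₁ = +25.5°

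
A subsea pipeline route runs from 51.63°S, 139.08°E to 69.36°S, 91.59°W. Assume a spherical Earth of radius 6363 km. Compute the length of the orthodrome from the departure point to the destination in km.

Haversine: a = sin²(Δφ/2)+cos φ₁ cos φ₂ sin²(Δλ/2) = 0.20249;  σ = 2·atan2(√a,√(1−a))
σ = 53.486° → d = Rσ = 6363·0.93351 = 5940 km

5940 km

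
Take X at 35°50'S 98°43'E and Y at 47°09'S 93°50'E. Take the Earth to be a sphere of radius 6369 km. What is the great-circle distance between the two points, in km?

cos σ = sin φ₁ sin φ₂ + cos φ₁ cos φ₂ cos Δλ
      = sin(-35.83°)sin(-47.15°) + cos(-35.83°)cos(-47.15°)cos(-4.88°) = 0.9786
σ = 11.887° → d = Rσ = 6369·0.20746 = 1321 km

1321 km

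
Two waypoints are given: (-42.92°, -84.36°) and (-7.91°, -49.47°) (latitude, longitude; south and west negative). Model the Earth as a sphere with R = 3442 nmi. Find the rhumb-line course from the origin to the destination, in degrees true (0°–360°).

41.3°

Meridional parts: M(φ₁)=-0.8309, M(φ₂)=-0.1385 → ΔM = +0.6924;  Δλ = +0.6089 rad
tan C = Δλ / ΔM = +0.8794 → C = 41.33°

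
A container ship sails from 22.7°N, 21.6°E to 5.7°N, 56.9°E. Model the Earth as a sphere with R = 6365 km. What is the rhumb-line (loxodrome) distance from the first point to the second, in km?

4231 km

Rhumb course C = atan2(Δλ, Δψ) with Δψ = ln[tan(π/4+φ₂/2)/tan(π/4+φ₁/2)] = -0.3073, Δλ = +0.6161 → C = 116.51°
d = R·|Δφ| / |cos C| = 6365·0.29671 / 0.44638 = 4231 km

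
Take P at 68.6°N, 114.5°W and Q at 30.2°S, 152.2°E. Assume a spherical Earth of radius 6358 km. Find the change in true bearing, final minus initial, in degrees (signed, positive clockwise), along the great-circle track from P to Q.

Initial bearing θ₁ = atan2(sin Δλ cos φ₂, cos φ₁ sin φ₂ − sin φ₁ cos φ₂ cos Δλ) = 260.96°
Final bearing θ₂ = (initial bearing from the destination back to the start) + 180° = 204.64°
Δθ = θ₂ − θ₁ = -56.3°

-56.3°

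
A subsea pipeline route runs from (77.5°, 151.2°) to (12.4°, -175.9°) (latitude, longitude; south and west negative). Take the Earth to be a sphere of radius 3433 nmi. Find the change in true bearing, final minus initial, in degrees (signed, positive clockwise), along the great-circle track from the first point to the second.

At departure: θ₁ = atan2(sin Δλ cos φ₂, cos φ₁ sin φ₂ − sin φ₁ cos φ₂ cos Δλ) = 144.87°
At arrival: θ₂ = atan2(sin Δλ cos φ₁, −cos φ₂ sin φ₁ + sin φ₂ cos φ₁ cos Δλ) = 172.67°
Δθ = θ₂ − θ₁ = +27.8°

+27.8°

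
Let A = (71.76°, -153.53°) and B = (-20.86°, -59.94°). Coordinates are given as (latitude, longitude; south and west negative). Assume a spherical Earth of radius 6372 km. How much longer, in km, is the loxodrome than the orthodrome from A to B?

Great circle: cos σ = sin φ₁ sin φ₂ + cos φ₁ cos φ₂ cos Δλ,  σ = 1.9353 rad → d_gc = 12331.9 km
Rhumb line: Δψ = -2.2017, q = Δφ/Δψ = 0.7342, d_rh = R√(Δφ²+q²Δλ²) = 12825.8 km
Excess = 12825.8 − 12331.9 = 493.9 ≈ 494 km

494 km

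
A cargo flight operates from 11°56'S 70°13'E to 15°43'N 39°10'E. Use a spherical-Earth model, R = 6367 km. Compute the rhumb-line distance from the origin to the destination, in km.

4594 km

Rhumb course C = atan2(Δλ, Δψ) with Δψ = ln[tan(π/4+φ₂/2)/tan(π/4+φ₁/2)] = +0.4876, Δλ = -0.5419 → C = 311.98°
d = R·|Δφ| / |cos C| = 6367·0.48258 / 0.66887 = 4594 km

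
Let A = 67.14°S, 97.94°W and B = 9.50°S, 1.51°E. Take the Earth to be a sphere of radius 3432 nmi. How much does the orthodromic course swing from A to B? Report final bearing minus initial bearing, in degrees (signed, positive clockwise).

-79.7°

Initial bearing θ₁ = atan2(sin Δλ cos φ₂, cos φ₁ sin φ₂ − sin φ₁ cos φ₂ cos Δλ) = 102.37°
Final bearing θ₂ = (initial bearing from the destination back to the start) + 180° = 22.63°
Δθ = θ₂ − θ₁ = -79.7°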